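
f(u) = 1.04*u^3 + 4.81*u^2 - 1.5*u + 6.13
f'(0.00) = -1.50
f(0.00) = 6.13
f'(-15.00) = 556.20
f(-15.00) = -2399.12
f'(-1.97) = -8.34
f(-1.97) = 19.80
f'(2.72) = 47.75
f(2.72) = 58.56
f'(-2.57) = -5.62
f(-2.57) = 24.10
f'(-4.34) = 15.52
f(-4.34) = 18.22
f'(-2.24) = -7.39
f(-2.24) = 21.94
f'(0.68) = 6.48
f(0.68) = 7.66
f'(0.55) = 4.73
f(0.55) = 6.93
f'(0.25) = 1.10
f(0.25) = 6.07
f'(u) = 3.12*u^2 + 9.62*u - 1.5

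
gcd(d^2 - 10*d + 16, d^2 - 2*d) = d - 2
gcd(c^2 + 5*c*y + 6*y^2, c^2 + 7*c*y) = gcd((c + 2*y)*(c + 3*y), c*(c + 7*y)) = 1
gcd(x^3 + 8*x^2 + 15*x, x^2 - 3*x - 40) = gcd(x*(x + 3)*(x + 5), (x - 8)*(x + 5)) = x + 5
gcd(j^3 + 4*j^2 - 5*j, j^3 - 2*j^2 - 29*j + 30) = j^2 + 4*j - 5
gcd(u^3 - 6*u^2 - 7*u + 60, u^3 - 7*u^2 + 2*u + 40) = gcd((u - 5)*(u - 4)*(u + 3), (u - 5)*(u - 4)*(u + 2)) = u^2 - 9*u + 20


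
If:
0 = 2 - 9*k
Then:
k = 2/9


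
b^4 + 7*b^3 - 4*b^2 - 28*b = b*(b - 2)*(b + 2)*(b + 7)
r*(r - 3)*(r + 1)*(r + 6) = r^4 + 4*r^3 - 15*r^2 - 18*r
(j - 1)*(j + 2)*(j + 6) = j^3 + 7*j^2 + 4*j - 12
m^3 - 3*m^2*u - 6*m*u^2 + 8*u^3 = (m - 4*u)*(m - u)*(m + 2*u)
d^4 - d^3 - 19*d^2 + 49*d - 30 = (d - 3)*(d - 2)*(d - 1)*(d + 5)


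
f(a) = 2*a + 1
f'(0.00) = 2.00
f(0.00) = 1.00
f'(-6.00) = 2.00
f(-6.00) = -11.00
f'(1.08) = 2.00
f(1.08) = 3.16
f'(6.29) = 2.00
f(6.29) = 13.58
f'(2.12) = 2.00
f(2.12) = 5.24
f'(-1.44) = 2.00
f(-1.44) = -1.88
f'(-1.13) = 2.00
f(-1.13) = -1.26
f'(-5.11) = 2.00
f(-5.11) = -9.22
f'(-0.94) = 2.00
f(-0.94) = -0.88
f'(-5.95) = 2.00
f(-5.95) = -10.90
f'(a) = 2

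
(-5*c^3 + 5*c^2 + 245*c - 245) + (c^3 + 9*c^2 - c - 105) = -4*c^3 + 14*c^2 + 244*c - 350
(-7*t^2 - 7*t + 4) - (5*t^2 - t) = -12*t^2 - 6*t + 4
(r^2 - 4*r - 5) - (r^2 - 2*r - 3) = -2*r - 2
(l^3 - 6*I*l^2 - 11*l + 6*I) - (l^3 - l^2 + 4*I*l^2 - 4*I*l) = l^2 - 10*I*l^2 - 11*l + 4*I*l + 6*I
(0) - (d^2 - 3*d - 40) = -d^2 + 3*d + 40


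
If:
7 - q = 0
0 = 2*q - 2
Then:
No Solution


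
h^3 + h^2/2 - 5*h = h*(h - 2)*(h + 5/2)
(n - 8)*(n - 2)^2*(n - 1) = n^4 - 13*n^3 + 48*n^2 - 68*n + 32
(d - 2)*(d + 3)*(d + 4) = d^3 + 5*d^2 - 2*d - 24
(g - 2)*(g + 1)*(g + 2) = g^3 + g^2 - 4*g - 4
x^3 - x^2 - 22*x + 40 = (x - 4)*(x - 2)*(x + 5)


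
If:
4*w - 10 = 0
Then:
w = 5/2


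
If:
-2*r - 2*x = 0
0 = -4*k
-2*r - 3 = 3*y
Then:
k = 0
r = -3*y/2 - 3/2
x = 3*y/2 + 3/2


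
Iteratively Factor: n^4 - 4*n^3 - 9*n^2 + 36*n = (n - 3)*(n^3 - n^2 - 12*n) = (n - 4)*(n - 3)*(n^2 + 3*n) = (n - 4)*(n - 3)*(n + 3)*(n)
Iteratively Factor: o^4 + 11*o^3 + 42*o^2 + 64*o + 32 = (o + 4)*(o^3 + 7*o^2 + 14*o + 8) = (o + 2)*(o + 4)*(o^2 + 5*o + 4) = (o + 2)*(o + 4)^2*(o + 1)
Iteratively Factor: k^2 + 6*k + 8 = (k + 2)*(k + 4)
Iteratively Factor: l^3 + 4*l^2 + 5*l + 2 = (l + 1)*(l^2 + 3*l + 2) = (l + 1)*(l + 2)*(l + 1)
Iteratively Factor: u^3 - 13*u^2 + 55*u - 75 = (u - 5)*(u^2 - 8*u + 15) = (u - 5)^2*(u - 3)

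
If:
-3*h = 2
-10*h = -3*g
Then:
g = -20/9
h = -2/3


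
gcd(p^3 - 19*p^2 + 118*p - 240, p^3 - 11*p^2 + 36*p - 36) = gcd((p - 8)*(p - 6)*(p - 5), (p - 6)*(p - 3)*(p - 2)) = p - 6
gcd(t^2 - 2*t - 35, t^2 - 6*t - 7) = t - 7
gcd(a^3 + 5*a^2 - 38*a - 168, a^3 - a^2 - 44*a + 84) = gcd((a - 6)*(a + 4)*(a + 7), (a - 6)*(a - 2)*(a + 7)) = a^2 + a - 42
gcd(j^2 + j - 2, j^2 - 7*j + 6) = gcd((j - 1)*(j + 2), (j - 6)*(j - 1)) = j - 1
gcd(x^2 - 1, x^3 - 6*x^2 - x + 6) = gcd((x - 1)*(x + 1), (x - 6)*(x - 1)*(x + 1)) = x^2 - 1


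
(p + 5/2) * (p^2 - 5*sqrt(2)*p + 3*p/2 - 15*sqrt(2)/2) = p^3 - 5*sqrt(2)*p^2 + 4*p^2 - 20*sqrt(2)*p + 15*p/4 - 75*sqrt(2)/4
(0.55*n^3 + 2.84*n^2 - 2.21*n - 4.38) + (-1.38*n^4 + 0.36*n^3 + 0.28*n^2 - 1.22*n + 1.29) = -1.38*n^4 + 0.91*n^3 + 3.12*n^2 - 3.43*n - 3.09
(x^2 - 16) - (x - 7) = x^2 - x - 9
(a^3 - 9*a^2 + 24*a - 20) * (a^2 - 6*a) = a^5 - 15*a^4 + 78*a^3 - 164*a^2 + 120*a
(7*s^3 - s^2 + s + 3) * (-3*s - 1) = -21*s^4 - 4*s^3 - 2*s^2 - 10*s - 3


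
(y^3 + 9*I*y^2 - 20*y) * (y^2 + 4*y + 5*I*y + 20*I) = y^5 + 4*y^4 + 14*I*y^4 - 65*y^3 + 56*I*y^3 - 260*y^2 - 100*I*y^2 - 400*I*y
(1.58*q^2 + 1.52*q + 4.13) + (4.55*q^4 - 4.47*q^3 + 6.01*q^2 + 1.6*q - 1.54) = 4.55*q^4 - 4.47*q^3 + 7.59*q^2 + 3.12*q + 2.59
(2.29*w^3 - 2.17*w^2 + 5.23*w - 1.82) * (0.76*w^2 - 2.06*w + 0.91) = 1.7404*w^5 - 6.3666*w^4 + 10.5289*w^3 - 14.1317*w^2 + 8.5085*w - 1.6562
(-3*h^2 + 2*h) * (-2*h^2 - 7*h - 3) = 6*h^4 + 17*h^3 - 5*h^2 - 6*h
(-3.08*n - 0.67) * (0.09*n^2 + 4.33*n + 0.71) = -0.2772*n^3 - 13.3967*n^2 - 5.0879*n - 0.4757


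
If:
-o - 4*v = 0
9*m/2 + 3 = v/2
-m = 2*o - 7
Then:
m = -55/71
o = 276/71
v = -69/71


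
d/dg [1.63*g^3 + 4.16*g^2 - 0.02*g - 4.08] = 4.89*g^2 + 8.32*g - 0.02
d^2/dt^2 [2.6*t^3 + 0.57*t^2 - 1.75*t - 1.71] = 15.6*t + 1.14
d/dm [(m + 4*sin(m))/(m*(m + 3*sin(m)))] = (m^2*cos(m) - m^2 - 8*m*sin(m) - 12*sin(m)^2)/(m^2*(m + 3*sin(m))^2)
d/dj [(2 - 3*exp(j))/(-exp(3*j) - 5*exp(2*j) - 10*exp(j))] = (-6*exp(3*j) - 9*exp(2*j) + 20*exp(j) + 20)*exp(-j)/(exp(4*j) + 10*exp(3*j) + 45*exp(2*j) + 100*exp(j) + 100)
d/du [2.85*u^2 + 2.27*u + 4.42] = 5.7*u + 2.27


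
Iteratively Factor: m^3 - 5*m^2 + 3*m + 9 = (m - 3)*(m^2 - 2*m - 3) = (m - 3)*(m + 1)*(m - 3)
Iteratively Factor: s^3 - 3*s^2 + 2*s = (s)*(s^2 - 3*s + 2) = s*(s - 1)*(s - 2)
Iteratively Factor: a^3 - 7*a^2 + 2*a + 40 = (a - 5)*(a^2 - 2*a - 8) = (a - 5)*(a + 2)*(a - 4)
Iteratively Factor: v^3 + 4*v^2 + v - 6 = (v + 3)*(v^2 + v - 2) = (v + 2)*(v + 3)*(v - 1)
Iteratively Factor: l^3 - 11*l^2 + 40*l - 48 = (l - 4)*(l^2 - 7*l + 12) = (l - 4)*(l - 3)*(l - 4)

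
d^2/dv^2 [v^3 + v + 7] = 6*v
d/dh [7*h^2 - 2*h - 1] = 14*h - 2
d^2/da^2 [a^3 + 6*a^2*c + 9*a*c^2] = 6*a + 12*c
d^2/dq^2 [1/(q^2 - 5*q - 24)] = 2*(q^2 - 5*q - (2*q - 5)^2 - 24)/(-q^2 + 5*q + 24)^3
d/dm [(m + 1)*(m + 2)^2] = (m + 2)*(3*m + 4)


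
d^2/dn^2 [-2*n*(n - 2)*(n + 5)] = -12*n - 12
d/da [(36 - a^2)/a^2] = -72/a^3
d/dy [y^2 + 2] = 2*y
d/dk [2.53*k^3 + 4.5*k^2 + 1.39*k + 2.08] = 7.59*k^2 + 9.0*k + 1.39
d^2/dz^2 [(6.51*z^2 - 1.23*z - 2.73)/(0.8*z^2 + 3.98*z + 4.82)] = (-43.03008*z^3 - 161.09856*z^2 - 23.6966400000001*z + 284.24268)/(0.512*z^6 + 7.6416*z^5 + 47.27136*z^4 + 155.126072*z^3 + 284.809944*z^2 + 277.394856*z + 111.980168)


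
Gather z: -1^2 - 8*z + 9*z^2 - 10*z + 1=9*z^2 - 18*z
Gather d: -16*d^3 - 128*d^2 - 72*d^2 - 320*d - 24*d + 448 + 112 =-16*d^3 - 200*d^2 - 344*d + 560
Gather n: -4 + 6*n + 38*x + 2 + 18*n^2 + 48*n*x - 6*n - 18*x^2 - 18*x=18*n^2 + 48*n*x - 18*x^2 + 20*x - 2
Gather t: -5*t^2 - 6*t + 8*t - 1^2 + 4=-5*t^2 + 2*t + 3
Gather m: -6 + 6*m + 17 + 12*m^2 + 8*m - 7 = 12*m^2 + 14*m + 4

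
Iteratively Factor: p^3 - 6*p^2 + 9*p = (p)*(p^2 - 6*p + 9) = p*(p - 3)*(p - 3)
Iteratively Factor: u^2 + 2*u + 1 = (u + 1)*(u + 1)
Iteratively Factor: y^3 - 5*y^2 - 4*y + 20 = (y + 2)*(y^2 - 7*y + 10) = (y - 2)*(y + 2)*(y - 5)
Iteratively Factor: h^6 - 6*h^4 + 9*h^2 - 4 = (h + 1)*(h^5 - h^4 - 5*h^3 + 5*h^2 + 4*h - 4) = (h - 1)*(h + 1)*(h^4 - 5*h^2 + 4) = (h - 1)^2*(h + 1)*(h^3 + h^2 - 4*h - 4) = (h - 1)^2*(h + 1)*(h + 2)*(h^2 - h - 2) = (h - 1)^2*(h + 1)^2*(h + 2)*(h - 2)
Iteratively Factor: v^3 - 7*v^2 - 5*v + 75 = (v + 3)*(v^2 - 10*v + 25) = (v - 5)*(v + 3)*(v - 5)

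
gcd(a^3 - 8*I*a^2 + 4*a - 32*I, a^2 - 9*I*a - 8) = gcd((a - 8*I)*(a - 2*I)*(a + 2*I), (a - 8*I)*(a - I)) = a - 8*I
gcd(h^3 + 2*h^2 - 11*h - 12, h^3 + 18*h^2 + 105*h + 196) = h + 4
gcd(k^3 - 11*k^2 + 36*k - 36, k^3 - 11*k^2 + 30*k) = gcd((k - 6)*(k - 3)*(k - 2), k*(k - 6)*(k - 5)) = k - 6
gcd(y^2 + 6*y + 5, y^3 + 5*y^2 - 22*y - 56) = 1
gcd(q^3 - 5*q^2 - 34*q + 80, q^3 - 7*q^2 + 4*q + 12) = q - 2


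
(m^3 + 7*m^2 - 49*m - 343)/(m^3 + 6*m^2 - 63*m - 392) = (m - 7)/(m - 8)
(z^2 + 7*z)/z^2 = (z + 7)/z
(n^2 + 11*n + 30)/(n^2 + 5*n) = (n + 6)/n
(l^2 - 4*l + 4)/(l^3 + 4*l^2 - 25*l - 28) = (l^2 - 4*l + 4)/(l^3 + 4*l^2 - 25*l - 28)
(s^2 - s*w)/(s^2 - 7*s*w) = (s - w)/(s - 7*w)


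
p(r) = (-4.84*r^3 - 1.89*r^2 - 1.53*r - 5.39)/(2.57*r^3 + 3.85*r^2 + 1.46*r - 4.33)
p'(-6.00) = -0.07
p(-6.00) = -2.28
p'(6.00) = -0.03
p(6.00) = -1.62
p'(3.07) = -0.02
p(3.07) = -1.52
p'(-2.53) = 0.15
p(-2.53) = -2.59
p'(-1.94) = 1.21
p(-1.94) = -2.26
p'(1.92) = 0.31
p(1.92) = -1.61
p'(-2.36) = 0.33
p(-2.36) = -2.55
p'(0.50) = 12.80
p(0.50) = 3.12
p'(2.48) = 0.05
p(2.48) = -1.52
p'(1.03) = 10.03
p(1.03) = -3.51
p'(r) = (-14.52*r^2 - 3.78*r - 1.53)/(2.57*r^3 + 3.85*r^2 + 1.46*r - 4.33) + (-7.71*r^2 - 7.7*r - 1.46)*(-4.84*r^3 - 1.89*r^2 - 1.53*r - 5.39)/(2.57*r^3 + 3.85*r^2 + 1.46*r - 4.33)^2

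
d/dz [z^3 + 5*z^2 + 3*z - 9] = 3*z^2 + 10*z + 3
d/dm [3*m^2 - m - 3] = 6*m - 1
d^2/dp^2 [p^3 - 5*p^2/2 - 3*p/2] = 6*p - 5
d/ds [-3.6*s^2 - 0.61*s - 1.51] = -7.2*s - 0.61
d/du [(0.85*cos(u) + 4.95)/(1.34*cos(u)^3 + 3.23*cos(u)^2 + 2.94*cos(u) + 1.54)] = (2.278*cos(u)^3 + 22.6445*cos(u)^2 + 31.977*cos(u) + 13.244)*sin(u)/(1.7956*cos(u)^6 + 8.6564*cos(u)^5 + 18.3121*cos(u)^4 + 23.1196*cos(u)^3 + 18.592*cos(u)^2 + 9.0552*cos(u) + 2.3716)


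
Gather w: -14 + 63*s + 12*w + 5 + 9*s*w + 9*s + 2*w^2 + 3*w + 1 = 72*s + 2*w^2 + w*(9*s + 15) - 8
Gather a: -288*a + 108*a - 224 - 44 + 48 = -180*a - 220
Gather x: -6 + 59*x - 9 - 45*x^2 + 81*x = -45*x^2 + 140*x - 15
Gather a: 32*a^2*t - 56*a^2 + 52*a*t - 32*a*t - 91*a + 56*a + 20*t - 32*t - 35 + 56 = a^2*(32*t - 56) + a*(20*t - 35) - 12*t + 21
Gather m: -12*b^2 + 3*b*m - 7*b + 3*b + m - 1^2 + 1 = -12*b^2 - 4*b + m*(3*b + 1)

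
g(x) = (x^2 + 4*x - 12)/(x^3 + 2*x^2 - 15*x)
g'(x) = (2*x + 4)/(x^3 + 2*x^2 - 15*x) + (-3*x^2 - 4*x + 15)*(x^2 + 4*x - 12)/(x^3 + 2*x^2 - 15*x)^2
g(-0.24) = -3.49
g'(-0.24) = -13.92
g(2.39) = -0.30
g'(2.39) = -1.14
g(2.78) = -1.44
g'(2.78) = -7.85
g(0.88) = 0.70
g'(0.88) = -1.11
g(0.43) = 1.68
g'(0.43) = -4.38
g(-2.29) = -0.48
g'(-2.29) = -0.14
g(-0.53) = -1.65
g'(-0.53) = -2.87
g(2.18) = -0.11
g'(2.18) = -0.72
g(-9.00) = -0.08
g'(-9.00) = 0.00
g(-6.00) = 0.00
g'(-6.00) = 0.15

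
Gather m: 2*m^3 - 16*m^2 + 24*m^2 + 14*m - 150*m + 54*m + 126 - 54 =2*m^3 + 8*m^2 - 82*m + 72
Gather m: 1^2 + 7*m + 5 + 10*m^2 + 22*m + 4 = 10*m^2 + 29*m + 10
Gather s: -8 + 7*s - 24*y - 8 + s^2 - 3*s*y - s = s^2 + s*(6 - 3*y) - 24*y - 16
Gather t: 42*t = 42*t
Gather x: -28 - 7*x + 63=35 - 7*x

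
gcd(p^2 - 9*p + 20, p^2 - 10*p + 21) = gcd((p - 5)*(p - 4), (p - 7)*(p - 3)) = 1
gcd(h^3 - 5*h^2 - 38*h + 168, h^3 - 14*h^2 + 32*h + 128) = 1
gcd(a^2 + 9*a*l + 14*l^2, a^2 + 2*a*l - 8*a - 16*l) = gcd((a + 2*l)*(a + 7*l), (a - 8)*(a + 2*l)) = a + 2*l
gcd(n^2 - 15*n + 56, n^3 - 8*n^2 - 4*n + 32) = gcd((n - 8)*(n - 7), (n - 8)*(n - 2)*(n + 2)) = n - 8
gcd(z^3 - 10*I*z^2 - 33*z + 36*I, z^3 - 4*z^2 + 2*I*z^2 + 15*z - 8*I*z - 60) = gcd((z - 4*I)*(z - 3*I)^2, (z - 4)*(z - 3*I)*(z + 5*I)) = z - 3*I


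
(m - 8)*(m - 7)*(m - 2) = m^3 - 17*m^2 + 86*m - 112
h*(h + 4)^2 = h^3 + 8*h^2 + 16*h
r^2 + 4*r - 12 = (r - 2)*(r + 6)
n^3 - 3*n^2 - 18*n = n*(n - 6)*(n + 3)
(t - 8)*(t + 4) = t^2 - 4*t - 32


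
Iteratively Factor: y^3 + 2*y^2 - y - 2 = (y + 1)*(y^2 + y - 2) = (y + 1)*(y + 2)*(y - 1)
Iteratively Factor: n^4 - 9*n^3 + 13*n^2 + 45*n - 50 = (n - 5)*(n^3 - 4*n^2 - 7*n + 10) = (n - 5)*(n + 2)*(n^2 - 6*n + 5) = (n - 5)^2*(n + 2)*(n - 1)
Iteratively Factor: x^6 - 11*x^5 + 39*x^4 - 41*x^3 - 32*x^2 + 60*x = (x - 2)*(x^5 - 9*x^4 + 21*x^3 + x^2 - 30*x) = (x - 2)^2*(x^4 - 7*x^3 + 7*x^2 + 15*x) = (x - 2)^2*(x + 1)*(x^3 - 8*x^2 + 15*x) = (x - 5)*(x - 2)^2*(x + 1)*(x^2 - 3*x) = (x - 5)*(x - 3)*(x - 2)^2*(x + 1)*(x)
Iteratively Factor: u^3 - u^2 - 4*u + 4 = (u + 2)*(u^2 - 3*u + 2) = (u - 1)*(u + 2)*(u - 2)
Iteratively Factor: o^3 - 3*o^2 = (o)*(o^2 - 3*o) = o*(o - 3)*(o)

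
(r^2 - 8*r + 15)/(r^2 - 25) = (r - 3)/(r + 5)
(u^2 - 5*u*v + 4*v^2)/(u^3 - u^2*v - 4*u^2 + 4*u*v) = (u - 4*v)/(u*(u - 4))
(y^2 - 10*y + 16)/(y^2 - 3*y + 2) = (y - 8)/(y - 1)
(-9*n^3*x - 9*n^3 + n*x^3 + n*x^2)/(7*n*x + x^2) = n*(-9*n^2*x - 9*n^2 + x^3 + x^2)/(x*(7*n + x))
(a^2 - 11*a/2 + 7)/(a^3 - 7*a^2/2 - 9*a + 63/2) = (a - 2)/(a^2 - 9)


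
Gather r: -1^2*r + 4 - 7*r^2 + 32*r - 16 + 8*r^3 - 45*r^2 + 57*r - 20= 8*r^3 - 52*r^2 + 88*r - 32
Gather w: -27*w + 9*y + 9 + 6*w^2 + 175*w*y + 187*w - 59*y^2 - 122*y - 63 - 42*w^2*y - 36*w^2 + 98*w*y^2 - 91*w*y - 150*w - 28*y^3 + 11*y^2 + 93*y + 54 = w^2*(-42*y - 30) + w*(98*y^2 + 84*y + 10) - 28*y^3 - 48*y^2 - 20*y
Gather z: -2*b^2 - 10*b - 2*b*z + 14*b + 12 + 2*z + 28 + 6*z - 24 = -2*b^2 + 4*b + z*(8 - 2*b) + 16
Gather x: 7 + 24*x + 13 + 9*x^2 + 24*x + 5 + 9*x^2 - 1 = 18*x^2 + 48*x + 24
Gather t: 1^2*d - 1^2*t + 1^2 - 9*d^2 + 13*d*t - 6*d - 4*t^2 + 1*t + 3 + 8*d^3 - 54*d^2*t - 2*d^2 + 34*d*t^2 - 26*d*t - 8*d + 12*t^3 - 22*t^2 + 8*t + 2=8*d^3 - 11*d^2 - 13*d + 12*t^3 + t^2*(34*d - 26) + t*(-54*d^2 - 13*d + 8) + 6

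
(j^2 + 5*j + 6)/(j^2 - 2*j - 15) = (j + 2)/(j - 5)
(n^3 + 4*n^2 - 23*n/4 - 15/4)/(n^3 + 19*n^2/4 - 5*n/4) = (4*n^2 - 4*n - 3)/(n*(4*n - 1))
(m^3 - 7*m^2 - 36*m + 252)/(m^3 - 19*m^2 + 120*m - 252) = (m + 6)/(m - 6)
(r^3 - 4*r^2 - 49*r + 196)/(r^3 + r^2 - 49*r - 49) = (r - 4)/(r + 1)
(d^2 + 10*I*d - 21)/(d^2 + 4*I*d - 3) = (d + 7*I)/(d + I)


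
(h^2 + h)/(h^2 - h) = (h + 1)/(h - 1)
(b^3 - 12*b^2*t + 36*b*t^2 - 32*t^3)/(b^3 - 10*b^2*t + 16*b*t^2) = (b - 2*t)/b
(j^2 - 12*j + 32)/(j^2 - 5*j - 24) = (j - 4)/(j + 3)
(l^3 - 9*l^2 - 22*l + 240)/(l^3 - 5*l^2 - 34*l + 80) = (l - 6)/(l - 2)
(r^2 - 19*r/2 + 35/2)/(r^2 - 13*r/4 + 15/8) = 4*(r - 7)/(4*r - 3)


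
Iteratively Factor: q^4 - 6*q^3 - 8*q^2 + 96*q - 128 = (q - 2)*(q^3 - 4*q^2 - 16*q + 64) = (q - 4)*(q - 2)*(q^2 - 16) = (q - 4)^2*(q - 2)*(q + 4)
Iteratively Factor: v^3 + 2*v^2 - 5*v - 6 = (v - 2)*(v^2 + 4*v + 3) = (v - 2)*(v + 1)*(v + 3)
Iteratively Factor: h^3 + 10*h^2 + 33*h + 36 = (h + 4)*(h^2 + 6*h + 9) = (h + 3)*(h + 4)*(h + 3)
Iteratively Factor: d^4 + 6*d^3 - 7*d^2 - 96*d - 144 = (d + 4)*(d^3 + 2*d^2 - 15*d - 36) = (d + 3)*(d + 4)*(d^2 - d - 12) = (d + 3)^2*(d + 4)*(d - 4)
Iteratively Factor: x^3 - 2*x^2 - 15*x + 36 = (x - 3)*(x^2 + x - 12) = (x - 3)^2*(x + 4)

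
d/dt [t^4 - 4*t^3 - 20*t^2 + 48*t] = 4*t^3 - 12*t^2 - 40*t + 48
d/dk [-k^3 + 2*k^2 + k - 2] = -3*k^2 + 4*k + 1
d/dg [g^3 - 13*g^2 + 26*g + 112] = 3*g^2 - 26*g + 26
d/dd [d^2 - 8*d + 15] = 2*d - 8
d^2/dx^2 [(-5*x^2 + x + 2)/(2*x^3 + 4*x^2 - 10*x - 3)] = 2*(-20*x^6 + 12*x^5 - 228*x^4 - 246*x^3 - 168*x^2 - 168*x + 149)/(8*x^9 + 48*x^8 - 24*x^7 - 452*x^6 - 24*x^5 + 1416*x^4 - 226*x^3 - 792*x^2 - 270*x - 27)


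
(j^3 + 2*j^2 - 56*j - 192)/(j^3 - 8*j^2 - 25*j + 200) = (j^2 + 10*j + 24)/(j^2 - 25)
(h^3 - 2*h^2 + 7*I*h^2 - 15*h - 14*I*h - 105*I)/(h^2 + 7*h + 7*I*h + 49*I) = (h^2 - 2*h - 15)/(h + 7)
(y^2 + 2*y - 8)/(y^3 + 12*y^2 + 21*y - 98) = (y + 4)/(y^2 + 14*y + 49)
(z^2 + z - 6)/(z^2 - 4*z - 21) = (z - 2)/(z - 7)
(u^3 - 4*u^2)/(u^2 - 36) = u^2*(u - 4)/(u^2 - 36)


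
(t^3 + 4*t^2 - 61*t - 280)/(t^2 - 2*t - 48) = (t^2 + 12*t + 35)/(t + 6)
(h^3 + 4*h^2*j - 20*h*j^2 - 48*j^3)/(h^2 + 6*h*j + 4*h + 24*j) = (h^2 - 2*h*j - 8*j^2)/(h + 4)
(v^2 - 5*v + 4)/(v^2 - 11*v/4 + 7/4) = 4*(v - 4)/(4*v - 7)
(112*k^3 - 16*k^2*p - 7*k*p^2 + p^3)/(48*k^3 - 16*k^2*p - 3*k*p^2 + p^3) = (-7*k + p)/(-3*k + p)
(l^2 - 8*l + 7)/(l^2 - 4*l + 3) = (l - 7)/(l - 3)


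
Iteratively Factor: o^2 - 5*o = (o)*(o - 5)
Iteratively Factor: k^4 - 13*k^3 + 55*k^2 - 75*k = (k - 5)*(k^3 - 8*k^2 + 15*k) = k*(k - 5)*(k^2 - 8*k + 15) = k*(k - 5)^2*(k - 3)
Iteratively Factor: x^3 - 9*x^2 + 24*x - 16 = (x - 4)*(x^2 - 5*x + 4) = (x - 4)*(x - 1)*(x - 4)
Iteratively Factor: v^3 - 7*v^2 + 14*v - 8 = (v - 4)*(v^2 - 3*v + 2) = (v - 4)*(v - 1)*(v - 2)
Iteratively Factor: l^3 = (l)*(l^2) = l^2*(l)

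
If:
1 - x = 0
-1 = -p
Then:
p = 1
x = 1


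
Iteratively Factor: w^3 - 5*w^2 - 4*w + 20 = (w + 2)*(w^2 - 7*w + 10) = (w - 2)*(w + 2)*(w - 5)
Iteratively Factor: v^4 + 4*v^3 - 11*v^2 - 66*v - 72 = (v + 3)*(v^3 + v^2 - 14*v - 24) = (v - 4)*(v + 3)*(v^2 + 5*v + 6) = (v - 4)*(v + 3)^2*(v + 2)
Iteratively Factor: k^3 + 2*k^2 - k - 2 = (k + 1)*(k^2 + k - 2) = (k + 1)*(k + 2)*(k - 1)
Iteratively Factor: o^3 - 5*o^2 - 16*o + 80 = (o - 5)*(o^2 - 16) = (o - 5)*(o + 4)*(o - 4)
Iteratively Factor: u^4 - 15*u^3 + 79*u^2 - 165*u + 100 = (u - 5)*(u^3 - 10*u^2 + 29*u - 20) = (u - 5)*(u - 1)*(u^2 - 9*u + 20) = (u - 5)*(u - 4)*(u - 1)*(u - 5)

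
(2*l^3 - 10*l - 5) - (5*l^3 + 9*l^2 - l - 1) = -3*l^3 - 9*l^2 - 9*l - 4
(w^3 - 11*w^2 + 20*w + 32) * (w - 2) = w^4 - 13*w^3 + 42*w^2 - 8*w - 64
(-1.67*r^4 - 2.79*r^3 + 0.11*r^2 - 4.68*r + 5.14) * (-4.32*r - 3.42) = 7.2144*r^5 + 17.7642*r^4 + 9.0666*r^3 + 19.8414*r^2 - 6.1992*r - 17.5788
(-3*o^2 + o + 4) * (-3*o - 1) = 9*o^3 - 13*o - 4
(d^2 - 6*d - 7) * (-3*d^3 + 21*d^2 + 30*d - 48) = -3*d^5 + 39*d^4 - 75*d^3 - 375*d^2 + 78*d + 336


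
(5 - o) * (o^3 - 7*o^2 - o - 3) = -o^4 + 12*o^3 - 34*o^2 - 2*o - 15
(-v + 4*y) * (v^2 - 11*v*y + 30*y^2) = -v^3 + 15*v^2*y - 74*v*y^2 + 120*y^3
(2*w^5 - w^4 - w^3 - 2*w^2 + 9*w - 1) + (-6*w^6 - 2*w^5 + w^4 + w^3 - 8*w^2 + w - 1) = -6*w^6 - 10*w^2 + 10*w - 2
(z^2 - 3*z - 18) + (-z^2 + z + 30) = 12 - 2*z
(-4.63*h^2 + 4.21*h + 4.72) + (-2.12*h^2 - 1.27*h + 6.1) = -6.75*h^2 + 2.94*h + 10.82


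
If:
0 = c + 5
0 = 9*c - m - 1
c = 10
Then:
No Solution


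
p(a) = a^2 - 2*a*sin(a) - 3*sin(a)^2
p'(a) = -2*a*cos(a) + 2*a - 6*sin(a)*cos(a) - 2*sin(a)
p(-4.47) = 25.83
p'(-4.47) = -11.63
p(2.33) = 0.47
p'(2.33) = 9.41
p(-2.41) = 1.25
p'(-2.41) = -10.05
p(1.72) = -3.38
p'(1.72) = 2.86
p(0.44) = -0.73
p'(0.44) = -3.08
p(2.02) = -1.99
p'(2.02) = 6.34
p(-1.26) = -3.53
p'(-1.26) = 1.90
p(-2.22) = -0.51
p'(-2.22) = -8.42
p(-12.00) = 156.01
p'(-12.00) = -7.54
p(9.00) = 73.07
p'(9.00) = 35.83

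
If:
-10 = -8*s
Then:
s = 5/4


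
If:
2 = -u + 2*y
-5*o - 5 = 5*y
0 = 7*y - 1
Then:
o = -8/7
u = -12/7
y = 1/7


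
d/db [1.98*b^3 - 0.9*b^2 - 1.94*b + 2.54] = 5.94*b^2 - 1.8*b - 1.94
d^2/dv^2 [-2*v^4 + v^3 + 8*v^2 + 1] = -24*v^2 + 6*v + 16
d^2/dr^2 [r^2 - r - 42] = 2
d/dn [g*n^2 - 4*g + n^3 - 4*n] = 2*g*n + 3*n^2 - 4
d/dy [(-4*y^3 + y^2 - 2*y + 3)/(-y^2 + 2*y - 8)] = 2*(2*y^4 - 8*y^3 + 48*y^2 - 5*y + 5)/(y^4 - 4*y^3 + 20*y^2 - 32*y + 64)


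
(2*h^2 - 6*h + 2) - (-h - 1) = 2*h^2 - 5*h + 3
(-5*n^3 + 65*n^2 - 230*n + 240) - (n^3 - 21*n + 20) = -6*n^3 + 65*n^2 - 209*n + 220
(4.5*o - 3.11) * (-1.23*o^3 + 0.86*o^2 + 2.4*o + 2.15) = -5.535*o^4 + 7.6953*o^3 + 8.1254*o^2 + 2.211*o - 6.6865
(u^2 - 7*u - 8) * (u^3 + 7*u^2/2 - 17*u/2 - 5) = u^5 - 7*u^4/2 - 41*u^3 + 53*u^2/2 + 103*u + 40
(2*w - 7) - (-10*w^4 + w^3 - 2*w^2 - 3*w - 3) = 10*w^4 - w^3 + 2*w^2 + 5*w - 4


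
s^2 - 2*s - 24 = (s - 6)*(s + 4)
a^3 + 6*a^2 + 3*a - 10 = (a - 1)*(a + 2)*(a + 5)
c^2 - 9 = (c - 3)*(c + 3)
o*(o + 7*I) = o^2 + 7*I*o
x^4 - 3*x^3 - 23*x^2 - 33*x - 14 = (x - 7)*(x + 1)^2*(x + 2)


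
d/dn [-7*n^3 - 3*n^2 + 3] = 3*n*(-7*n - 2)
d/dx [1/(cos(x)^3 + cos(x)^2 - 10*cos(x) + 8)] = (3*cos(x)^2 + 2*cos(x) - 10)*sin(x)/(cos(x)^3 + cos(x)^2 - 10*cos(x) + 8)^2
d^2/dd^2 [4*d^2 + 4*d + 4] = 8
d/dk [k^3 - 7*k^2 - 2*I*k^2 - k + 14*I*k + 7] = 3*k^2 - 14*k - 4*I*k - 1 + 14*I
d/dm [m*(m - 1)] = 2*m - 1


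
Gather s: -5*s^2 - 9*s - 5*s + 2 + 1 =-5*s^2 - 14*s + 3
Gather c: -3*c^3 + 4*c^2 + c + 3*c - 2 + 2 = -3*c^3 + 4*c^2 + 4*c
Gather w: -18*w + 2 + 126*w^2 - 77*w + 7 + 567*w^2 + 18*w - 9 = 693*w^2 - 77*w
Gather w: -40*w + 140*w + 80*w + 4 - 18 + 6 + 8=180*w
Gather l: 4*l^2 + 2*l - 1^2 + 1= 4*l^2 + 2*l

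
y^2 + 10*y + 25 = (y + 5)^2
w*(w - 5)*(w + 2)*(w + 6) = w^4 + 3*w^3 - 28*w^2 - 60*w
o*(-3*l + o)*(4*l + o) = -12*l^2*o + l*o^2 + o^3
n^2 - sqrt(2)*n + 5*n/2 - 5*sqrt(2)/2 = (n + 5/2)*(n - sqrt(2))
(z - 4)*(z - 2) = z^2 - 6*z + 8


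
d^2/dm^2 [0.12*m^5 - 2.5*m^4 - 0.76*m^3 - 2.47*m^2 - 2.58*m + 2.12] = 2.4*m^3 - 30.0*m^2 - 4.56*m - 4.94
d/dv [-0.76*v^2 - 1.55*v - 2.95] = -1.52*v - 1.55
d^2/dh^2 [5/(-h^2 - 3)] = 30*(1 - h^2)/(h^2 + 3)^3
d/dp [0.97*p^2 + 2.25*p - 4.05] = 1.94*p + 2.25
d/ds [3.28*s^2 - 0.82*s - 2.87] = 6.56*s - 0.82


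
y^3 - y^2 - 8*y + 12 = (y - 2)^2*(y + 3)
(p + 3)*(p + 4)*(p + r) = p^3 + p^2*r + 7*p^2 + 7*p*r + 12*p + 12*r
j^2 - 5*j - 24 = (j - 8)*(j + 3)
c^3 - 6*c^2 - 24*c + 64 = (c - 8)*(c - 2)*(c + 4)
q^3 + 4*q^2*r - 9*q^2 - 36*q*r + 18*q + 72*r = (q - 6)*(q - 3)*(q + 4*r)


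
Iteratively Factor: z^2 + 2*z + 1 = (z + 1)*(z + 1)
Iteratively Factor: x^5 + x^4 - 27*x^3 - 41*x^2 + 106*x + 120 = (x + 1)*(x^4 - 27*x^2 - 14*x + 120) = (x - 2)*(x + 1)*(x^3 + 2*x^2 - 23*x - 60) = (x - 2)*(x + 1)*(x + 4)*(x^2 - 2*x - 15) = (x - 5)*(x - 2)*(x + 1)*(x + 4)*(x + 3)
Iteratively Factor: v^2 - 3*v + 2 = (v - 2)*(v - 1)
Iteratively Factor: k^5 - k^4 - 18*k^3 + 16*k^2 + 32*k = (k + 4)*(k^4 - 5*k^3 + 2*k^2 + 8*k) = (k - 2)*(k + 4)*(k^3 - 3*k^2 - 4*k) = k*(k - 2)*(k + 4)*(k^2 - 3*k - 4) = k*(k - 2)*(k + 1)*(k + 4)*(k - 4)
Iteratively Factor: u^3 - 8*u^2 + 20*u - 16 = (u - 2)*(u^2 - 6*u + 8) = (u - 2)^2*(u - 4)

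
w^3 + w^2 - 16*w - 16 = (w - 4)*(w + 1)*(w + 4)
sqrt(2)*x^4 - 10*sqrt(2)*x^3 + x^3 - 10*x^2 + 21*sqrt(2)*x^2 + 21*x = x*(x - 7)*(x - 3)*(sqrt(2)*x + 1)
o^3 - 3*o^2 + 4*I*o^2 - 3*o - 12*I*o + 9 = (o - 3)*(o + I)*(o + 3*I)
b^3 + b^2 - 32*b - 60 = (b - 6)*(b + 2)*(b + 5)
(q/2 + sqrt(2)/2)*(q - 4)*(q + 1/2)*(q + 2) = q^4/2 - 3*q^3/4 + sqrt(2)*q^3/2 - 9*q^2/2 - 3*sqrt(2)*q^2/4 - 9*sqrt(2)*q/2 - 2*q - 2*sqrt(2)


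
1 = 1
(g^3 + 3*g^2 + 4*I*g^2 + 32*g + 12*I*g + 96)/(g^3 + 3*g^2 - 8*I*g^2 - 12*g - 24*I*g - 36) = (g^2 + 4*I*g + 32)/(g^2 - 8*I*g - 12)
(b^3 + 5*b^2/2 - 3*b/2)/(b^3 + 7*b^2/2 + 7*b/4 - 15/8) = 4*b*(b + 3)/(4*b^2 + 16*b + 15)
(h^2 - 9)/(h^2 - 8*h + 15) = (h + 3)/(h - 5)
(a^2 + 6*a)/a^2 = (a + 6)/a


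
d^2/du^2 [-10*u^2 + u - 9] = -20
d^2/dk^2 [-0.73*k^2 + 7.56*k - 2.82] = -1.46000000000000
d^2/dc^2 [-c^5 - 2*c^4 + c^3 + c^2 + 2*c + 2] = -20*c^3 - 24*c^2 + 6*c + 2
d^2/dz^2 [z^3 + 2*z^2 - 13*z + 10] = 6*z + 4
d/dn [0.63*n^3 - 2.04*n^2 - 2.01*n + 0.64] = 1.89*n^2 - 4.08*n - 2.01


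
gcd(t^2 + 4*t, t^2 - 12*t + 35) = 1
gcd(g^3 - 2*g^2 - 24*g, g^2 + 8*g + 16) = g + 4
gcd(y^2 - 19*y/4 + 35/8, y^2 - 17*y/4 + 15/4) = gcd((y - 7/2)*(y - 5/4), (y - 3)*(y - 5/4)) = y - 5/4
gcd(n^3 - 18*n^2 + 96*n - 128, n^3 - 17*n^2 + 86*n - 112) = n^2 - 10*n + 16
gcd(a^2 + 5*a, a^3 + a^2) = a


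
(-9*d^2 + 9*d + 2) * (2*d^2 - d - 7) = -18*d^4 + 27*d^3 + 58*d^2 - 65*d - 14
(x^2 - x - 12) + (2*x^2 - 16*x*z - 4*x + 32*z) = 3*x^2 - 16*x*z - 5*x + 32*z - 12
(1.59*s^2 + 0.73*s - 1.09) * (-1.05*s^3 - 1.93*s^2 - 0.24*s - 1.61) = -1.6695*s^5 - 3.8352*s^4 - 0.646*s^3 - 0.6314*s^2 - 0.9137*s + 1.7549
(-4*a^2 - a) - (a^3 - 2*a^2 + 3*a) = -a^3 - 2*a^2 - 4*a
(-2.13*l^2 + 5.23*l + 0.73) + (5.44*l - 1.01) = -2.13*l^2 + 10.67*l - 0.28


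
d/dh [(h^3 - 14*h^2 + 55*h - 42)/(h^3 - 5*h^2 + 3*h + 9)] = (9*h^3 - 77*h^2 + 155*h - 207)/(h^5 - 7*h^4 + 10*h^3 + 18*h^2 - 27*h - 27)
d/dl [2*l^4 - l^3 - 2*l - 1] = 8*l^3 - 3*l^2 - 2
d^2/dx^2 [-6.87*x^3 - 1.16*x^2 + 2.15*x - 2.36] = -41.22*x - 2.32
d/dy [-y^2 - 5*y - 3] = -2*y - 5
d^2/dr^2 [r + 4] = 0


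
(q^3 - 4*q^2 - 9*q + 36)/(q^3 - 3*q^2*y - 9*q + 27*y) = (4 - q)/(-q + 3*y)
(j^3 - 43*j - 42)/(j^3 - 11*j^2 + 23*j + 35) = (j + 6)/(j - 5)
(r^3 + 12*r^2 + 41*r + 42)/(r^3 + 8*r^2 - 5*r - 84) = (r^2 + 5*r + 6)/(r^2 + r - 12)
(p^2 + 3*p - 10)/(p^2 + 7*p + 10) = (p - 2)/(p + 2)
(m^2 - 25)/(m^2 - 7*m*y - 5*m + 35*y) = (-m - 5)/(-m + 7*y)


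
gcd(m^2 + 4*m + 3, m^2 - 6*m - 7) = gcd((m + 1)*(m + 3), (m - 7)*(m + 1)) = m + 1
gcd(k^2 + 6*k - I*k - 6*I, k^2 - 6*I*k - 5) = k - I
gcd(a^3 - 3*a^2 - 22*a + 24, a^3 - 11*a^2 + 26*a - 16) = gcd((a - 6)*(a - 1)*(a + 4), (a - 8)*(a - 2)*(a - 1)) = a - 1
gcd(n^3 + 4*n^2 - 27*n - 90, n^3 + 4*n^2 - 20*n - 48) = n + 6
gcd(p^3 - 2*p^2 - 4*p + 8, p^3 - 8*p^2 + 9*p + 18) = 1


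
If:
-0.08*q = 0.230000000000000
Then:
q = -2.88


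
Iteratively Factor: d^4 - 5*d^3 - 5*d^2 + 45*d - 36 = (d - 3)*(d^3 - 2*d^2 - 11*d + 12) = (d - 3)*(d + 3)*(d^2 - 5*d + 4) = (d - 3)*(d - 1)*(d + 3)*(d - 4)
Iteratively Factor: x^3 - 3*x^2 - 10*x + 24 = (x + 3)*(x^2 - 6*x + 8) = (x - 4)*(x + 3)*(x - 2)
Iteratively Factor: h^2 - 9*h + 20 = (h - 4)*(h - 5)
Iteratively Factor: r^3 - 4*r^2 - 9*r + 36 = (r - 4)*(r^2 - 9) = (r - 4)*(r + 3)*(r - 3)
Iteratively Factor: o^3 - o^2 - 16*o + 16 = (o + 4)*(o^2 - 5*o + 4) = (o - 4)*(o + 4)*(o - 1)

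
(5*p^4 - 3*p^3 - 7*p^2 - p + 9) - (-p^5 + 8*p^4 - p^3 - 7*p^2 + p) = p^5 - 3*p^4 - 2*p^3 - 2*p + 9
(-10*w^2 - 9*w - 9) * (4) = -40*w^2 - 36*w - 36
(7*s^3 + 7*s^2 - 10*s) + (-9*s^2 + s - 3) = 7*s^3 - 2*s^2 - 9*s - 3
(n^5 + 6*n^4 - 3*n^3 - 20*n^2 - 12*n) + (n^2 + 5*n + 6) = n^5 + 6*n^4 - 3*n^3 - 19*n^2 - 7*n + 6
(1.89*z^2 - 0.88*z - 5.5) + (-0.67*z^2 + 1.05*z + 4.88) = 1.22*z^2 + 0.17*z - 0.62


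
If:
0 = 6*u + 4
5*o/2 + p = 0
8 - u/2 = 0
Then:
No Solution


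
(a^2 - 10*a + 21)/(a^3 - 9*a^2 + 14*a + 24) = (a^2 - 10*a + 21)/(a^3 - 9*a^2 + 14*a + 24)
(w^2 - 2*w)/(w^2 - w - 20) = w*(2 - w)/(-w^2 + w + 20)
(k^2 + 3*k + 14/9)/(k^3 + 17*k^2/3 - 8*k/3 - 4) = (k + 7/3)/(k^2 + 5*k - 6)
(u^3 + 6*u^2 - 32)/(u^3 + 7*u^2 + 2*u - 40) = (u + 4)/(u + 5)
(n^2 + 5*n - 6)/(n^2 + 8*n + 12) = (n - 1)/(n + 2)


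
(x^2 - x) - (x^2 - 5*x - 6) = 4*x + 6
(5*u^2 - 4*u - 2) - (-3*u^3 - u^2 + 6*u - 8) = 3*u^3 + 6*u^2 - 10*u + 6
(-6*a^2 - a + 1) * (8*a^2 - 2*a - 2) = -48*a^4 + 4*a^3 + 22*a^2 - 2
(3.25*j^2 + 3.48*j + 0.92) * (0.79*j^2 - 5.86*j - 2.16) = 2.5675*j^4 - 16.2958*j^3 - 26.686*j^2 - 12.908*j - 1.9872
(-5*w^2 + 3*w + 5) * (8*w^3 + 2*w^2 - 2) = -40*w^5 + 14*w^4 + 46*w^3 + 20*w^2 - 6*w - 10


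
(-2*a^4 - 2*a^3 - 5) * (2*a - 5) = -4*a^5 + 6*a^4 + 10*a^3 - 10*a + 25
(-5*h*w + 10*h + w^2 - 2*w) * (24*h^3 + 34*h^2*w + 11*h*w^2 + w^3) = -120*h^4*w + 240*h^4 - 146*h^3*w^2 + 292*h^3*w - 21*h^2*w^3 + 42*h^2*w^2 + 6*h*w^4 - 12*h*w^3 + w^5 - 2*w^4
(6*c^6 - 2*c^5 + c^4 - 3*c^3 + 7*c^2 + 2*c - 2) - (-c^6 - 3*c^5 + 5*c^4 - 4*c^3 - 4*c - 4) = 7*c^6 + c^5 - 4*c^4 + c^3 + 7*c^2 + 6*c + 2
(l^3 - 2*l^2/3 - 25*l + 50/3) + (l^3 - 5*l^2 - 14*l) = 2*l^3 - 17*l^2/3 - 39*l + 50/3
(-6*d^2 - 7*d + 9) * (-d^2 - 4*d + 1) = 6*d^4 + 31*d^3 + 13*d^2 - 43*d + 9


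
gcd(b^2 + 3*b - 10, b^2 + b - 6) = b - 2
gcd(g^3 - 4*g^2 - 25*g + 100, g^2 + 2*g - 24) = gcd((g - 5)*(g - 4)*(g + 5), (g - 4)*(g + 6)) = g - 4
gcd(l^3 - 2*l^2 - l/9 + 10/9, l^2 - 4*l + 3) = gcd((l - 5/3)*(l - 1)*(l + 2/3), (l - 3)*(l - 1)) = l - 1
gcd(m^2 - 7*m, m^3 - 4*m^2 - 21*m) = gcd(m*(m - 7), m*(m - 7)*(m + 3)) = m^2 - 7*m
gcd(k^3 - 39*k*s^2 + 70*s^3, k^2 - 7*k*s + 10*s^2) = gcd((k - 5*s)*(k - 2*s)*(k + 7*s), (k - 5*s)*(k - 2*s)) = k^2 - 7*k*s + 10*s^2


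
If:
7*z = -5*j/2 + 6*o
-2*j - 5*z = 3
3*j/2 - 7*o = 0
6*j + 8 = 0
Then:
No Solution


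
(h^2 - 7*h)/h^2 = (h - 7)/h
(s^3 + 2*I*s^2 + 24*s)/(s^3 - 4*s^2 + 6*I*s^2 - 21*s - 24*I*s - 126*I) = s*(s - 4*I)/(s^2 - 4*s - 21)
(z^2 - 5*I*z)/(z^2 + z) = (z - 5*I)/(z + 1)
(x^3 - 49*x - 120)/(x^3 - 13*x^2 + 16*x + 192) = (x + 5)/(x - 8)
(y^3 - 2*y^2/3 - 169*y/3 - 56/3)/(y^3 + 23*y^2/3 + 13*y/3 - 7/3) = (3*y^2 - 23*y - 8)/(3*y^2 + 2*y - 1)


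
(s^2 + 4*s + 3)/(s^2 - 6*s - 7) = (s + 3)/(s - 7)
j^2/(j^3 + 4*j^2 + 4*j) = j/(j^2 + 4*j + 4)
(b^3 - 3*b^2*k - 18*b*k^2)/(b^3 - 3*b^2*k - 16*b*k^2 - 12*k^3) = b*(b + 3*k)/(b^2 + 3*b*k + 2*k^2)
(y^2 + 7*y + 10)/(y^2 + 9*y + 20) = (y + 2)/(y + 4)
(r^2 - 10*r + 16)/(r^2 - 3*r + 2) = (r - 8)/(r - 1)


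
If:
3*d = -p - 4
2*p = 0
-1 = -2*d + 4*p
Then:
No Solution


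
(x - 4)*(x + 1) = x^2 - 3*x - 4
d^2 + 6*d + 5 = (d + 1)*(d + 5)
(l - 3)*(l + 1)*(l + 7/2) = l^3 + 3*l^2/2 - 10*l - 21/2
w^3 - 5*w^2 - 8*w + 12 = (w - 6)*(w - 1)*(w + 2)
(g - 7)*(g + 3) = g^2 - 4*g - 21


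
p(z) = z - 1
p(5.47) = 4.47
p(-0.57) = -1.57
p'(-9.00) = 1.00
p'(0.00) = 1.00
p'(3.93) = 1.00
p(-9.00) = -10.00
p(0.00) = -1.00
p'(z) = 1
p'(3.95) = 1.00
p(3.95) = 2.95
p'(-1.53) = 1.00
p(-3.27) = -4.27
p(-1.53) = -2.53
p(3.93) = 2.93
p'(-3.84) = 1.00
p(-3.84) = -4.84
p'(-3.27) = 1.00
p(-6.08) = -7.08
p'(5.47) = 1.00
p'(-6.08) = 1.00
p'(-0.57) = 1.00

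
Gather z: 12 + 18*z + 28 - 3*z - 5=15*z + 35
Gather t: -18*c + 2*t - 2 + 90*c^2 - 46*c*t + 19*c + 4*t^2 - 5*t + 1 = 90*c^2 + c + 4*t^2 + t*(-46*c - 3) - 1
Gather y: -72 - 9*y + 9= -9*y - 63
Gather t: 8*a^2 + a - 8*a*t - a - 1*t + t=8*a^2 - 8*a*t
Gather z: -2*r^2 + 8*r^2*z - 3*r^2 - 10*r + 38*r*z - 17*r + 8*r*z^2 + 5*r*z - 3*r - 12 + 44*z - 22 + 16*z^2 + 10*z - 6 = -5*r^2 - 30*r + z^2*(8*r + 16) + z*(8*r^2 + 43*r + 54) - 40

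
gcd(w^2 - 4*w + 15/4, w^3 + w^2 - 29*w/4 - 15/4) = w - 5/2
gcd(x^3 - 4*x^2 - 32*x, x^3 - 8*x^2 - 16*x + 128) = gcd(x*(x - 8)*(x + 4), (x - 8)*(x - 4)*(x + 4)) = x^2 - 4*x - 32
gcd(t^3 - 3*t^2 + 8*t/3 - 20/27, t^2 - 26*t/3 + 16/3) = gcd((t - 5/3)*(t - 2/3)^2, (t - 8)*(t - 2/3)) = t - 2/3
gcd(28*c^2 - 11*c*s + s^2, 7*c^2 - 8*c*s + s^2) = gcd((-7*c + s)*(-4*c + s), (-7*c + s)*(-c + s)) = -7*c + s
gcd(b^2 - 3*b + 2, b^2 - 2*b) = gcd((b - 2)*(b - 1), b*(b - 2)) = b - 2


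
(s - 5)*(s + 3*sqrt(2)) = s^2 - 5*s + 3*sqrt(2)*s - 15*sqrt(2)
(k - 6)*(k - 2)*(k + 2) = k^3 - 6*k^2 - 4*k + 24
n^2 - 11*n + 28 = (n - 7)*(n - 4)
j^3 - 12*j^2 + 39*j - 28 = (j - 7)*(j - 4)*(j - 1)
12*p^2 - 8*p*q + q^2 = (-6*p + q)*(-2*p + q)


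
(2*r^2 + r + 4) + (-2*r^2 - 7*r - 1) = 3 - 6*r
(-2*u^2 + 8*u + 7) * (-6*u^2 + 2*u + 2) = 12*u^4 - 52*u^3 - 30*u^2 + 30*u + 14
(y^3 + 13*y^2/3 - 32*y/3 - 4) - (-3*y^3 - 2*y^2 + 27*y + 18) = 4*y^3 + 19*y^2/3 - 113*y/3 - 22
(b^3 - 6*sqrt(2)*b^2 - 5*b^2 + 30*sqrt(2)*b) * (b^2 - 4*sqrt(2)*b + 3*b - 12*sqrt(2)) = b^5 - 10*sqrt(2)*b^4 - 2*b^4 + 20*sqrt(2)*b^3 + 33*b^3 - 96*b^2 + 150*sqrt(2)*b^2 - 720*b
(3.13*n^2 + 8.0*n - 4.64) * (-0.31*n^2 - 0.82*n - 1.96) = -0.9703*n^4 - 5.0466*n^3 - 11.2564*n^2 - 11.8752*n + 9.0944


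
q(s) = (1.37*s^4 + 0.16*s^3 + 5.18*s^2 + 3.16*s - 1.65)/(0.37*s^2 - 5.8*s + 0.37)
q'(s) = (5.8 - 0.74*s)*(1.37*s^4 + 0.16*s^3 + 5.18*s^2 + 3.16*s - 1.65)/(0.37*s^2 - 5.8*s + 0.37)^2 + (5.48*s^3 + 0.48*s^2 + 10.36*s + 3.16)/(0.37*s^2 - 5.8*s + 0.37) = (1.0138*s^5 - 23.7788*s^4 + 0.1716*s^3 - 31.0356*s^2 + 5.0542*s - 8.4008)/(0.1369*s^4 - 4.292*s^3 + 33.9138*s^2 - 4.292*s + 0.1369)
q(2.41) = -7.37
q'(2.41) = -6.81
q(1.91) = -4.56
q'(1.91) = -4.58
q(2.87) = -11.10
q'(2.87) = -9.49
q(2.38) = -7.17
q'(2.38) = -6.65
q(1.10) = -1.85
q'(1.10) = -2.37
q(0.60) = -0.78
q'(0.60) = -2.20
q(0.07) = 41.05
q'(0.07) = -7015.69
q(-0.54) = -0.49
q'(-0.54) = -1.71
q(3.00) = -12.39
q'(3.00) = -10.38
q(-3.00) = 6.74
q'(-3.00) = -5.57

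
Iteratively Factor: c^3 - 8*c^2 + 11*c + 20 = (c - 4)*(c^2 - 4*c - 5) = (c - 4)*(c + 1)*(c - 5)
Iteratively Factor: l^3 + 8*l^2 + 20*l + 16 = (l + 4)*(l^2 + 4*l + 4) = (l + 2)*(l + 4)*(l + 2)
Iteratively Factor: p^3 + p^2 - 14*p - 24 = (p + 3)*(p^2 - 2*p - 8) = (p - 4)*(p + 3)*(p + 2)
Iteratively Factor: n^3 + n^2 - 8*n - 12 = (n - 3)*(n^2 + 4*n + 4) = (n - 3)*(n + 2)*(n + 2)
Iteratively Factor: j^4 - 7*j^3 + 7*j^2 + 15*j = (j + 1)*(j^3 - 8*j^2 + 15*j) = (j - 5)*(j + 1)*(j^2 - 3*j) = (j - 5)*(j - 3)*(j + 1)*(j)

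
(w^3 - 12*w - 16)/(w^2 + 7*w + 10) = (w^2 - 2*w - 8)/(w + 5)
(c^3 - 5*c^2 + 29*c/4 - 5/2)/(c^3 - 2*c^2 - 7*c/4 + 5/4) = (c - 2)/(c + 1)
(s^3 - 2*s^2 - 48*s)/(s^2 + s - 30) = s*(s - 8)/(s - 5)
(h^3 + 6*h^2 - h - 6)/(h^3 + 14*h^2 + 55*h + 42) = (h - 1)/(h + 7)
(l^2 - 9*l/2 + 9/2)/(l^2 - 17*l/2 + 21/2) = (l - 3)/(l - 7)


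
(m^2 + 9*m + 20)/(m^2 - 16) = (m + 5)/(m - 4)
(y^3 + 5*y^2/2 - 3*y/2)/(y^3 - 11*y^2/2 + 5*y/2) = (y + 3)/(y - 5)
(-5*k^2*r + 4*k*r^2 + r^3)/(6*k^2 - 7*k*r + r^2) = r*(5*k + r)/(-6*k + r)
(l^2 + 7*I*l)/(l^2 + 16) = l*(l + 7*I)/(l^2 + 16)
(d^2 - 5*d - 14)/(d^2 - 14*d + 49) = (d + 2)/(d - 7)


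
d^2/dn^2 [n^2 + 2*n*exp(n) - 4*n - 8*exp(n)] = 2*n*exp(n) - 4*exp(n) + 2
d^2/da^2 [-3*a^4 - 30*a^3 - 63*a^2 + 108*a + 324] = -36*a^2 - 180*a - 126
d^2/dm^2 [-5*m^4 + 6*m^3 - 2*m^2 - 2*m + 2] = -60*m^2 + 36*m - 4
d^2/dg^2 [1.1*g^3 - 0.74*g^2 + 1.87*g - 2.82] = 6.6*g - 1.48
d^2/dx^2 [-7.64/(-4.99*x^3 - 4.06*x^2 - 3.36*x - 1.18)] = (-(228.7416*x + 62.0368)*(4.99*x^3 + 4.06*x^2 + 3.36*x + 1.18) + 7.64*(14.97*x^2 + 8.12*x + 3.36)*(29.94*x^2 + 16.24*x + 6.72))/(4.99*x^3 + 4.06*x^2 + 3.36*x + 1.18)^3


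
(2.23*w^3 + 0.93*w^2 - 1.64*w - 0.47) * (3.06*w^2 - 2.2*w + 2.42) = 6.8238*w^5 - 2.0602*w^4 - 1.6678*w^3 + 4.4204*w^2 - 2.9348*w - 1.1374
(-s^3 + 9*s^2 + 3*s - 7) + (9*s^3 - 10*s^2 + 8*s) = 8*s^3 - s^2 + 11*s - 7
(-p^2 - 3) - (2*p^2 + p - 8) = -3*p^2 - p + 5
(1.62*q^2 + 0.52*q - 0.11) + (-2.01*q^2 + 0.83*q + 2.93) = -0.39*q^2 + 1.35*q + 2.82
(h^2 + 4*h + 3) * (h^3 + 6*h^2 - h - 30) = h^5 + 10*h^4 + 26*h^3 - 16*h^2 - 123*h - 90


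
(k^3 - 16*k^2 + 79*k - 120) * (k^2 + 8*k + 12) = k^5 - 8*k^4 - 37*k^3 + 320*k^2 - 12*k - 1440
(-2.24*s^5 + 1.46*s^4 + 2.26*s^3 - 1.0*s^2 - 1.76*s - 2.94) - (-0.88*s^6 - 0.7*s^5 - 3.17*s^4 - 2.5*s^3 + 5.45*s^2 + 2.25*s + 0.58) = 0.88*s^6 - 1.54*s^5 + 4.63*s^4 + 4.76*s^3 - 6.45*s^2 - 4.01*s - 3.52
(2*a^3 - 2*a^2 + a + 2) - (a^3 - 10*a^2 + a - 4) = a^3 + 8*a^2 + 6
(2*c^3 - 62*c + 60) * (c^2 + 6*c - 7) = 2*c^5 + 12*c^4 - 76*c^3 - 312*c^2 + 794*c - 420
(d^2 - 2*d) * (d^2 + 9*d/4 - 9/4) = d^4 + d^3/4 - 27*d^2/4 + 9*d/2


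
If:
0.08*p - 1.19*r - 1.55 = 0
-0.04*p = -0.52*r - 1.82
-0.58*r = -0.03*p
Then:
No Solution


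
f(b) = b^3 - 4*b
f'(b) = 3*b^2 - 4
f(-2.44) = -4.77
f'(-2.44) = 13.86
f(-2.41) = -4.36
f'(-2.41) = 13.42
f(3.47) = 27.90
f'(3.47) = 32.12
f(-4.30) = -62.31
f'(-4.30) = 51.47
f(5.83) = 174.84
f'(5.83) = 97.97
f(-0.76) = 2.60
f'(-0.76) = -2.27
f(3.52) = 29.53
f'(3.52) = 33.17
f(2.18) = 1.64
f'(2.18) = 10.26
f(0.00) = 0.00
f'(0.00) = -4.00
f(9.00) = 693.00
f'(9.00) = 239.00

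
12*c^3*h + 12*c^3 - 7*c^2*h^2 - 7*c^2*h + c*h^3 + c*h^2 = (-4*c + h)*(-3*c + h)*(c*h + c)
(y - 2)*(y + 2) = y^2 - 4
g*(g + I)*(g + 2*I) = g^3 + 3*I*g^2 - 2*g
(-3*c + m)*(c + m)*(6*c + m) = -18*c^3 - 15*c^2*m + 4*c*m^2 + m^3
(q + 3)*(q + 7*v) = q^2 + 7*q*v + 3*q + 21*v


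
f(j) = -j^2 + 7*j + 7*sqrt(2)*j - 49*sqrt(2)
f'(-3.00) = 22.90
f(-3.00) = -128.99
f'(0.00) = 16.90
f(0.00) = -69.30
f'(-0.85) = 18.60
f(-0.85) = -84.38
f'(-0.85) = 18.60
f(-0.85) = -84.38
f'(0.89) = 15.12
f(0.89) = -55.05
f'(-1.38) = 19.66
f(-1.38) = -94.52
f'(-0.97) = 18.84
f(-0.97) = -86.63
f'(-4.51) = 25.92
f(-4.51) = -165.85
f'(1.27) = 14.36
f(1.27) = -49.45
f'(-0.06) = 17.02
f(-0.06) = -70.31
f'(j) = -2*j + 7 + 7*sqrt(2)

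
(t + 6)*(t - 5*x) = t^2 - 5*t*x + 6*t - 30*x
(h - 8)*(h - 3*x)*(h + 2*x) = h^3 - h^2*x - 8*h^2 - 6*h*x^2 + 8*h*x + 48*x^2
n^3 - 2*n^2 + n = n*(n - 1)^2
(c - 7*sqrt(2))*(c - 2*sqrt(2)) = c^2 - 9*sqrt(2)*c + 28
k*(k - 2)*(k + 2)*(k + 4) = k^4 + 4*k^3 - 4*k^2 - 16*k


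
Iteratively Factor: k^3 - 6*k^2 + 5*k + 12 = (k - 3)*(k^2 - 3*k - 4) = (k - 3)*(k + 1)*(k - 4)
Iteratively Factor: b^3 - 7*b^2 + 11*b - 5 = (b - 1)*(b^2 - 6*b + 5) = (b - 5)*(b - 1)*(b - 1)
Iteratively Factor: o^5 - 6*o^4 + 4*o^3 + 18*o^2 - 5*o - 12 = (o - 3)*(o^4 - 3*o^3 - 5*o^2 + 3*o + 4) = (o - 3)*(o + 1)*(o^3 - 4*o^2 - o + 4) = (o - 3)*(o + 1)^2*(o^2 - 5*o + 4) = (o - 3)*(o - 1)*(o + 1)^2*(o - 4)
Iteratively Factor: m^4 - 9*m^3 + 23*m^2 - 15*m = (m - 3)*(m^3 - 6*m^2 + 5*m) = (m - 5)*(m - 3)*(m^2 - m) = (m - 5)*(m - 3)*(m - 1)*(m)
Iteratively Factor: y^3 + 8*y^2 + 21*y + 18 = (y + 3)*(y^2 + 5*y + 6) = (y + 3)^2*(y + 2)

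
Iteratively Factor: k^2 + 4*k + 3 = (k + 1)*(k + 3)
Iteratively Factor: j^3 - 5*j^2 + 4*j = (j - 4)*(j^2 - j) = (j - 4)*(j - 1)*(j)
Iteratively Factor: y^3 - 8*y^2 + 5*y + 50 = (y - 5)*(y^2 - 3*y - 10) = (y - 5)^2*(y + 2)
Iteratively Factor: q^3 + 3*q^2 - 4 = (q + 2)*(q^2 + q - 2) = (q - 1)*(q + 2)*(q + 2)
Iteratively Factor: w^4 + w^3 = (w)*(w^3 + w^2) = w^2*(w^2 + w) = w^2*(w + 1)*(w)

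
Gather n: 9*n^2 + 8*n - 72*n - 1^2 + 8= 9*n^2 - 64*n + 7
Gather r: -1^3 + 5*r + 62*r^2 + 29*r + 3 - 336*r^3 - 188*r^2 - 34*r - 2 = -336*r^3 - 126*r^2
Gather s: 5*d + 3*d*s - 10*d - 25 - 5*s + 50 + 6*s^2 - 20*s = -5*d + 6*s^2 + s*(3*d - 25) + 25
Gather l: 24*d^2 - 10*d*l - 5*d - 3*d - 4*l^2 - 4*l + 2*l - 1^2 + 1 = 24*d^2 - 8*d - 4*l^2 + l*(-10*d - 2)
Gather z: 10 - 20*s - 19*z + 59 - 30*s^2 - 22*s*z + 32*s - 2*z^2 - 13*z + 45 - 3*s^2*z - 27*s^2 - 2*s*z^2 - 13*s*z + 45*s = -57*s^2 + 57*s + z^2*(-2*s - 2) + z*(-3*s^2 - 35*s - 32) + 114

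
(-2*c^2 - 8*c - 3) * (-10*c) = 20*c^3 + 80*c^2 + 30*c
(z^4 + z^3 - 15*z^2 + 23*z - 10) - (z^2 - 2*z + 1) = z^4 + z^3 - 16*z^2 + 25*z - 11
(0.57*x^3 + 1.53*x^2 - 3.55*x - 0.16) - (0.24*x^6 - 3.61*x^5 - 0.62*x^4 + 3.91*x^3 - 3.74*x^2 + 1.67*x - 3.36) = -0.24*x^6 + 3.61*x^5 + 0.62*x^4 - 3.34*x^3 + 5.27*x^2 - 5.22*x + 3.2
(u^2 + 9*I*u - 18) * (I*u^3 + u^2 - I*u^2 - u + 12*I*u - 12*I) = I*u^5 - 8*u^4 - I*u^4 + 8*u^3 + 3*I*u^3 - 126*u^2 - 3*I*u^2 + 126*u - 216*I*u + 216*I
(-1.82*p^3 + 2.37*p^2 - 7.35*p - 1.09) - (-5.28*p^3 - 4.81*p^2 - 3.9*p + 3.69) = 3.46*p^3 + 7.18*p^2 - 3.45*p - 4.78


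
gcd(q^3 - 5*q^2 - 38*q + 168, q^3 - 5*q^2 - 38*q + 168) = q^3 - 5*q^2 - 38*q + 168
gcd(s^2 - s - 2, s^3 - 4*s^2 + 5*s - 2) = s - 2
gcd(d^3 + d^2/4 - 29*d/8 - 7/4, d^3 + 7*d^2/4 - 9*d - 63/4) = d + 7/4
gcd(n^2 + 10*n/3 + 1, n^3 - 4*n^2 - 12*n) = 1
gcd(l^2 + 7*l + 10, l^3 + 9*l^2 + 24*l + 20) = l^2 + 7*l + 10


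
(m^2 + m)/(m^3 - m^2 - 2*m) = 1/(m - 2)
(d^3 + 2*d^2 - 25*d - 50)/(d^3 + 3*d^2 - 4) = (d^2 - 25)/(d^2 + d - 2)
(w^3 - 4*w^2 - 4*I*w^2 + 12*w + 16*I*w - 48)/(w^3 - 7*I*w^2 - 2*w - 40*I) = (w^2 + w*(-4 - 6*I) + 24*I)/(w^2 - 9*I*w - 20)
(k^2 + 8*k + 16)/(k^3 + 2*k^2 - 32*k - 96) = 1/(k - 6)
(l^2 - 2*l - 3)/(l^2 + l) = (l - 3)/l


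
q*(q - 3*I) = q^2 - 3*I*q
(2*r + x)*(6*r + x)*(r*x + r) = 12*r^3*x + 12*r^3 + 8*r^2*x^2 + 8*r^2*x + r*x^3 + r*x^2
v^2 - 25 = (v - 5)*(v + 5)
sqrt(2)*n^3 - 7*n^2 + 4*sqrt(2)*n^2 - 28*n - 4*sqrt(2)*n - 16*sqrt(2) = (n + 4)*(n - 4*sqrt(2))*(sqrt(2)*n + 1)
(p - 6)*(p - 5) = p^2 - 11*p + 30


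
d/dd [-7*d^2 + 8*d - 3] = 8 - 14*d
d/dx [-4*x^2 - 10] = -8*x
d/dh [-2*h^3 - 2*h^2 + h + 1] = -6*h^2 - 4*h + 1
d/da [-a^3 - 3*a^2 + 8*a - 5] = -3*a^2 - 6*a + 8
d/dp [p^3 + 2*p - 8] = 3*p^2 + 2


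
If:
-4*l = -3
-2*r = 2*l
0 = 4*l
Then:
No Solution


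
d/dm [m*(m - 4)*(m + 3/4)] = 3*m^2 - 13*m/2 - 3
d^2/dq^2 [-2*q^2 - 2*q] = -4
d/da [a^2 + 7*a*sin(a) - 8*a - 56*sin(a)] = 7*a*cos(a) + 2*a + 7*sin(a) - 56*cos(a) - 8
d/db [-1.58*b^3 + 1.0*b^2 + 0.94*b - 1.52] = -4.74*b^2 + 2.0*b + 0.94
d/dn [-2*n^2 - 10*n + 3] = -4*n - 10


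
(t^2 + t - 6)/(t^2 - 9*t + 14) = (t + 3)/(t - 7)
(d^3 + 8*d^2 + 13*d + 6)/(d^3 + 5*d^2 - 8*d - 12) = (d + 1)/(d - 2)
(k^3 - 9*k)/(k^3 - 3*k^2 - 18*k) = (k - 3)/(k - 6)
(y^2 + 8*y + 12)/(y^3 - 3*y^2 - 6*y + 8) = (y + 6)/(y^2 - 5*y + 4)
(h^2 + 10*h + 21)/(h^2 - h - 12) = (h + 7)/(h - 4)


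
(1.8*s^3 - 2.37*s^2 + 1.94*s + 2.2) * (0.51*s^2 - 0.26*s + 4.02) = 0.918*s^5 - 1.6767*s^4 + 8.8416*s^3 - 8.9098*s^2 + 7.2268*s + 8.844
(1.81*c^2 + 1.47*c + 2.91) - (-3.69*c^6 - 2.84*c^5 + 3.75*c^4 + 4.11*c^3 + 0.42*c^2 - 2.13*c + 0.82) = 3.69*c^6 + 2.84*c^5 - 3.75*c^4 - 4.11*c^3 + 1.39*c^2 + 3.6*c + 2.09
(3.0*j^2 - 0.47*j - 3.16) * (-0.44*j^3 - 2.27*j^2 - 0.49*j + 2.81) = -1.32*j^5 - 6.6032*j^4 + 0.9873*j^3 + 15.8335*j^2 + 0.2277*j - 8.8796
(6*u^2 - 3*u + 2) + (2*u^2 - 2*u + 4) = 8*u^2 - 5*u + 6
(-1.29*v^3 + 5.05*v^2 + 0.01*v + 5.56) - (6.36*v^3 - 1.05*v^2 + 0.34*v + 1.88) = -7.65*v^3 + 6.1*v^2 - 0.33*v + 3.68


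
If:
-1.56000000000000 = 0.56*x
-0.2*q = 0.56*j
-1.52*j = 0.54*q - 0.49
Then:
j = 61.25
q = -171.50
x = -2.79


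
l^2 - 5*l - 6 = (l - 6)*(l + 1)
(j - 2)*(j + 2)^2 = j^3 + 2*j^2 - 4*j - 8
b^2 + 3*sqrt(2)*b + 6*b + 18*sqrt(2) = (b + 6)*(b + 3*sqrt(2))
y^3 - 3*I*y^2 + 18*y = y*(y - 6*I)*(y + 3*I)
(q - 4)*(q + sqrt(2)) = q^2 - 4*q + sqrt(2)*q - 4*sqrt(2)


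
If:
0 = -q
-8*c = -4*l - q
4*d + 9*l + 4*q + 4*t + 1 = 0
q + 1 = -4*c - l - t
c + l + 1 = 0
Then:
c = -1/3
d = 1/4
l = -2/3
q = 0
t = 1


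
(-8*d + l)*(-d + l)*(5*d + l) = 40*d^3 - 37*d^2*l - 4*d*l^2 + l^3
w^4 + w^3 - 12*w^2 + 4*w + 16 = (w - 2)^2*(w + 1)*(w + 4)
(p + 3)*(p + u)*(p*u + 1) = p^3*u + p^2*u^2 + 3*p^2*u + p^2 + 3*p*u^2 + p*u + 3*p + 3*u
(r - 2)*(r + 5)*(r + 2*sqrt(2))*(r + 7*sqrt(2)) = r^4 + 3*r^3 + 9*sqrt(2)*r^3 + 18*r^2 + 27*sqrt(2)*r^2 - 90*sqrt(2)*r + 84*r - 280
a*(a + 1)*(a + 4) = a^3 + 5*a^2 + 4*a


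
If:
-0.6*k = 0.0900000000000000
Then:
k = -0.15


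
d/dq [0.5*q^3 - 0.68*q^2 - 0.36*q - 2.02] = 1.5*q^2 - 1.36*q - 0.36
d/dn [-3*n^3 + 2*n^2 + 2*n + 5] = -9*n^2 + 4*n + 2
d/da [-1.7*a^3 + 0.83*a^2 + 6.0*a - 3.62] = -5.1*a^2 + 1.66*a + 6.0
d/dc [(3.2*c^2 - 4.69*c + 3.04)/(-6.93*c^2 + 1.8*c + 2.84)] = (-26.7417*c^2 + 60.3104*c - 18.7916)/(48.0249*c^4 - 24.948*c^3 - 36.1224*c^2 + 10.224*c + 8.0656)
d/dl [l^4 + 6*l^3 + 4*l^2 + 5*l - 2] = 4*l^3 + 18*l^2 + 8*l + 5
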